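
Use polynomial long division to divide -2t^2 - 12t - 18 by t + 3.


(-2t^2 - 12t - 18) / (t + 3)
Step 1: -2t * (t + 3) = -2t^2 - 6t; subtract.
Step 2: -6 * (t + 3) = -6t - 18; subtract.
Quotient: -2t - 6, Remainder: 0


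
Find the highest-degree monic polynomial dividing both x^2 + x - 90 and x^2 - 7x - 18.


Factor each:
  x^2 + x - 90 = (x - 9)(x + 10)
  x^2 - 7x - 18 = (x - 9)(x + 2)
Common monic factor: x - 9


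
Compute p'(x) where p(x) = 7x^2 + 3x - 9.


Apply the power rule term by term:
  d/dx(7x^2) = 14x
  d/dx(3x) = 3
  d/dx(-9) = 0
p'(x) = 14x + 3


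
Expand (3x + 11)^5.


Expand (3x + 11)^5 by repeated multiplication:
  (3x + 11)^2 = 9x^2 + 66x + 121
  (3x + 11)^3 = 27x^3 + 297x^2 + 1089x + 1331
  (3x + 11)^4 = 81x^4 + 1188x^3 + 6534x^2 + 15972x + 14641
= 243x^5 + 4455x^4 + 32670x^3 + 119790x^2 + 219615x + 161051


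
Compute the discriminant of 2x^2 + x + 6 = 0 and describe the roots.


D = b^2 - 4ac = (1)^2 - 4(2)(6) = 1 - 48 = -47
Since D < 0: two complex conjugate roots (no real roots)


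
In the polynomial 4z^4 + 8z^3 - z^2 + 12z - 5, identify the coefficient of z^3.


Read off the coefficient of z^3: 8


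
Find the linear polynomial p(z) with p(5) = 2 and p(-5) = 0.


p(z) = mz + b. Using p(5)=2, p(-5)=0:
m = (2)/(5 + 5) = 2/10 = 1/5
b = 2 - m*(5) = 2 - 1 = 1
p(z) = (1/5)z + 1


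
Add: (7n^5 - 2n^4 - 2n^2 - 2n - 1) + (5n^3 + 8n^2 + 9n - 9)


Align terms by degree and add:
  7n^5 - 2n^4 - 2n^2 - 2n - 1
+ 5n^3 + 8n^2 + 9n - 9
= 7n^5 - 2n^4 + 5n^3 + 6n^2 + 7n - 10


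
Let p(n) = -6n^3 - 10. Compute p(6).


Using direct substitution:
  -6 * (6)^3 = -1296
  0 * (6)^2 = 0
  0 * (6)^1 = 0
  constant: -10
Sum = -1296 + 0 + 0 - 10 = -1306


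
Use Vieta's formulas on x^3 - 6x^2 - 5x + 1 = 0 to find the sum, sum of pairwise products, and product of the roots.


Monic cubic x^3+bx^2+cx+d=0: sum=-b, pairwise sum=c, product=-d.
b=-6, c=-5, d=1
r1+r2+r3 = 6
r1r2+r1r3+r2r3 = -5
r1r2r3 = -1


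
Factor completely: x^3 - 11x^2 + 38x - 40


Try integer roots (divisors of -40). x=5: p(5)=0.
Divide out (x - 5): quotient is x^2 - 6x + 8.
Factor the quadratic: (x - 2)(x - 4)
Result: (x - 5)(x - 2)(x - 4)


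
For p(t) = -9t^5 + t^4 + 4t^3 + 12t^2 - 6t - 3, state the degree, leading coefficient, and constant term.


Highest power of t is 5, with coefficient -9. Constant term is -3.
Degree = 5, leading coefficient = -9, constant term = -3


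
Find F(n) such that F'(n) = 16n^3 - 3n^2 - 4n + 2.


Reverse power rule on each term:
  ∫ 16n^3 dn = 4n^4
  ∫ -3n^2 dn = -n^3
  ∫ -4n dn = -2n^2
  ∫ 2 dn = 2n
F(n) = 4n^4 - n^3 - 2n^2 + 2n + C


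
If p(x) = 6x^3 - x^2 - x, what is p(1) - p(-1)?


p(1) = 4
p(-1) = -6
p(1) - p(-1) = 4 + 6 = 10


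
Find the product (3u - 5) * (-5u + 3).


Distribute each term of the first polynomial:
  (3u)(-5u + 3) = -15u^2 + 9u
  (-5)(-5u + 3) = 25u - 15
Sum: -15u^2 + 34u - 15


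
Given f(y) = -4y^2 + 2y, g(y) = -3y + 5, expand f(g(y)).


Substitute g(y) into f:
f(g(y)) = -4*(-3y + 5)^2 + 2*(-3y + 5)
(-3y + 5)^2 = 9y^2 - 30y + 25
Expand and combine: -36y^2 + 114y - 90


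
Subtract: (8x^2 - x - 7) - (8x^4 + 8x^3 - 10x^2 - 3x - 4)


Distribute the minus sign:
  (8x^2 - x - 7)
- (8x^4 + 8x^3 - 10x^2 - 3x - 4)
Negate second polynomial: -8x^4 - 8x^3 + 10x^2 + 3x + 4
Add: -8x^4 - 8x^3 + 18x^2 + 2x - 3


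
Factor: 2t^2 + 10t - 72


Roots satisfy r1 + r2 = -b/a = -5 and r1*r2 = c/a = -36.
So r1 = 4, r2 = -9.
2t^2 + 10t - 72 = 2(t - r1)(t - r2) = 2(t - 4)(t + 9)


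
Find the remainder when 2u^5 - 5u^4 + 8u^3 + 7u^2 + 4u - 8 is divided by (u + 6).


By the Remainder Theorem, the remainder equals p(-6):
  2*(-6)^5 = -15552
  -5*(-6)^4 = -6480
  8*(-6)^3 = -1728
  7*(-6)^2 = 252
  4*(-6)^1 = -24
  constant: -8
Sum: -15552 - 6480 - 1728 + 252 - 24 - 8 = -23540


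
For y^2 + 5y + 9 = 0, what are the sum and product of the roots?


For ay^2+by+c=0: sum = -b/a, product = c/a.
a=1, b=5, c=9
Sum = -(5)/1 = -5
Product = (9)/1 = 9


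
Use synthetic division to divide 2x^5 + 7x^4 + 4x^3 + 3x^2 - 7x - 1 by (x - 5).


Synthetic division with c = 5. Coefficients: 2, 7, 4, 3, -7, -1
Bring down 2.
  2 * 5 = 10; 10 + 7 = 17
  17 * 5 = 85; 85 + 4 = 89
  89 * 5 = 445; 445 + 3 = 448
  448 * 5 = 2240; 2240 - 7 = 2233
  2233 * 5 = 11165; 11165 - 1 = 11164
Quotient: 2x^4 + 17x^3 + 89x^2 + 448x + 2233, Remainder: 11164


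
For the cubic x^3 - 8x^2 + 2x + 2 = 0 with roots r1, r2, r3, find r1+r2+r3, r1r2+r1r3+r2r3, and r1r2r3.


Monic cubic x^3+bx^2+cx+d=0: sum=-b, pairwise sum=c, product=-d.
b=-8, c=2, d=2
r1+r2+r3 = 8
r1r2+r1r3+r2r3 = 2
r1r2r3 = -2


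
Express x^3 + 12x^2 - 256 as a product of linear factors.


Try integer roots (divisors of -256). x=4: p(4)=0.
Divide out (x - 4): quotient is x^2 + 16x + 64.
Factor the quadratic: (x + 8)(x + 8)
Result: (x - 4)(x + 8)(x + 8)


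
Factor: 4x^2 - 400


Roots satisfy r1 + r2 = -b/a = 0 and r1*r2 = c/a = -100.
So r1 = 10, r2 = -10.
4x^2 - 400 = 4(x - r1)(x - r2) = 4(x - 10)(x + 10)


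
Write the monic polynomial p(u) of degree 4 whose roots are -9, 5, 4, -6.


p(u) = (u + 9)(u - 5)(u - 4)(u + 6)
Expand: u^4 + 6u^3 - 61u^2 - 186u + 1080


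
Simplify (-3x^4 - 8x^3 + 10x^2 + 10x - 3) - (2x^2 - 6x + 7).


Distribute the minus sign:
  (-3x^4 - 8x^3 + 10x^2 + 10x - 3)
- (2x^2 - 6x + 7)
Negate second polynomial: -2x^2 + 6x - 7
Add: -3x^4 - 8x^3 + 8x^2 + 16x - 10


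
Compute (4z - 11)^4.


Expand (4z - 11)^4 by repeated multiplication:
  (4z - 11)^2 = 16z^2 - 88z + 121
  (4z - 11)^3 = 64z^3 - 528z^2 + 1452z - 1331
= 256z^4 - 2816z^3 + 11616z^2 - 21296z + 14641


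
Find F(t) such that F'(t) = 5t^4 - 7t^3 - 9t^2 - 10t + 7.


Reverse power rule on each term:
  ∫ 5t^4 dt = t^5
  ∫ -7t^3 dt = -(7/4)t^4
  ∫ -9t^2 dt = -3t^3
  ∫ -10t dt = -5t^2
  ∫ 7 dt = 7t
F(t) = t^5 - (7/4)t^4 - 3t^3 - 5t^2 + 7t + C


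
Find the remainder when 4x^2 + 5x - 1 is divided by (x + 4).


By the Remainder Theorem, the remainder equals p(-4):
  4*(-4)^2 = 64
  5*(-4)^1 = -20
  constant: -1
Sum: 64 - 20 - 1 = 43


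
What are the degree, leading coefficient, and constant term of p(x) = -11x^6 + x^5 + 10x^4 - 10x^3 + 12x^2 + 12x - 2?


Highest power of x is 6, with coefficient -11. Constant term is -2.
Degree = 6, leading coefficient = -11, constant term = -2


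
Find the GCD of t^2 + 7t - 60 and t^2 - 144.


Factor each:
  t^2 + 7t - 60 = (t + 12)(t - 5)
  t^2 - 144 = (t + 12)(t - 12)
Common monic factor: t + 12


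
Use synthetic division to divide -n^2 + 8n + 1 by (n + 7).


Synthetic division with c = -7. Coefficients: -1, 8, 1
Bring down -1.
  -1 * -7 = 7; 7 + 8 = 15
  15 * -7 = -105; -105 + 1 = -104
Quotient: -n + 15, Remainder: -104


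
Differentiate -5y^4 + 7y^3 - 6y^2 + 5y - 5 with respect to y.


Apply the power rule term by term:
  d/dy(-5y^4) = -20y^3
  d/dy(7y^3) = 21y^2
  d/dy(-6y^2) = -12y
  d/dy(5y) = 5
  d/dy(-5) = 0
p'(y) = -20y^3 + 21y^2 - 12y + 5


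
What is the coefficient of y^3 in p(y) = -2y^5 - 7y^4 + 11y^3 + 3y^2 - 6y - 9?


Read off the coefficient of y^3: 11


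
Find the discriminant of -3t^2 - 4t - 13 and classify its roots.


D = b^2 - 4ac = (-4)^2 - 4(-3)(-13) = 16 - 156 = -140
Since D < 0: two complex conjugate roots (no real roots)


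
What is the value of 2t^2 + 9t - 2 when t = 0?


Using direct substitution:
  2 * (0)^2 = 0
  9 * (0)^1 = 0
  constant: -2
Sum = 0 + 0 - 2 = -2


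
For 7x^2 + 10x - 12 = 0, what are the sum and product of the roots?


For ax^2+bx+c=0: sum = -b/a, product = c/a.
a=7, b=10, c=-12
Sum = -(10)/7 = -10/7
Product = (-12)/7 = -12/7


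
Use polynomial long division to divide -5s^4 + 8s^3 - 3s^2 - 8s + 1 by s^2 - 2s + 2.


(-5s^4 + 8s^3 - 3s^2 - 8s + 1) / (s^2 - 2s + 2)
Step 1: -5s^2 * (s^2 - 2s + 2) = -5s^4 + 10s^3 - 10s^2; subtract.
Step 2: -2s * (s^2 - 2s + 2) = -2s^3 + 4s^2 - 4s; subtract.
Step 3: 3 * (s^2 - 2s + 2) = 3s^2 - 6s + 6; subtract.
Quotient: -5s^2 - 2s + 3, Remainder: 2s - 5


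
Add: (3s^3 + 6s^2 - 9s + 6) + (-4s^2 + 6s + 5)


Align terms by degree and add:
  3s^3 + 6s^2 - 9s + 6
  -4s^2 + 6s + 5
= 3s^3 + 2s^2 - 3s + 11


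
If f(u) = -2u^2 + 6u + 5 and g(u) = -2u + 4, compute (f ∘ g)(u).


Substitute g(u) into f:
f(g(u)) = -2*(-2u + 4)^2 + 6*(-2u + 4) + 5
(-2u + 4)^2 = 4u^2 - 16u + 16
Expand and combine: -8u^2 + 20u - 3


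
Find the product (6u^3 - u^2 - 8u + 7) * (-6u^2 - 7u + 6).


Distribute each term of the first polynomial:
  (6u^3)(-6u^2 - 7u + 6) = -36u^5 - 42u^4 + 36u^3
  (-u^2)(-6u^2 - 7u + 6) = 6u^4 + 7u^3 - 6u^2
  (-8u)(-6u^2 - 7u + 6) = 48u^3 + 56u^2 - 48u
  (7)(-6u^2 - 7u + 6) = -42u^2 - 49u + 42
Sum: -36u^5 - 36u^4 + 91u^3 + 8u^2 - 97u + 42


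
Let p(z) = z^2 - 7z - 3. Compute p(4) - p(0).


p(4) = -15
p(0) = -3
p(4) - p(0) = -15 + 3 = -12


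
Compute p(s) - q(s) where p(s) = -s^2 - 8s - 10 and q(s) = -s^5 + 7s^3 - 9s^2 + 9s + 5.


Distribute the minus sign:
  (-s^2 - 8s - 10)
- (-s^5 + 7s^3 - 9s^2 + 9s + 5)
Negate second polynomial: s^5 - 7s^3 + 9s^2 - 9s - 5
Add: s^5 - 7s^3 + 8s^2 - 17s - 15


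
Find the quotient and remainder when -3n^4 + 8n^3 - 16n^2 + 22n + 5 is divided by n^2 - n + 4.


(-3n^4 + 8n^3 - 16n^2 + 22n + 5) / (n^2 - n + 4)
Step 1: -3n^2 * (n^2 - n + 4) = -3n^4 + 3n^3 - 12n^2; subtract.
Step 2: 5n * (n^2 - n + 4) = 5n^3 - 5n^2 + 20n; subtract.
Step 3: 1 * (n^2 - n + 4) = n^2 - n + 4; subtract.
Quotient: -3n^2 + 5n + 1, Remainder: 3n + 1


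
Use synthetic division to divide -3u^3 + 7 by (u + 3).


Synthetic division with c = -3. Coefficients: -3, 0, 0, 7
Bring down -3.
  -3 * -3 = 9; 9 + 0 = 9
  9 * -3 = -27; -27 + 0 = -27
  -27 * -3 = 81; 81 + 7 = 88
Quotient: -3u^2 + 9u - 27, Remainder: 88


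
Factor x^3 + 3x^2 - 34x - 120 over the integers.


Try integer roots (divisors of -120). x=6: p(6)=0.
Divide out (x - 6): quotient is x^2 + 9x + 20.
Factor the quadratic: (x + 4)(x + 5)
Result: (x - 6)(x + 4)(x + 5)


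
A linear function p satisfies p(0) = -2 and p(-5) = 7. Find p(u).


p(u) = mu + b. Using p(0)=-2, p(-5)=7:
m = (-2 - 7)/(0 + 5) = -9/5 = -9/5
b = -2 - m*(0) = -2 = -2
p(u) = -(9/5)u - 2


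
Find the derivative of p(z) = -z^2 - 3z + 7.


Apply the power rule term by term:
  d/dz(-z^2) = -2z
  d/dz(-3z) = -3
  d/dz(7) = 0
p'(z) = -2z - 3


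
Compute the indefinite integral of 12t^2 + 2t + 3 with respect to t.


Reverse power rule on each term:
  ∫ 12t^2 dt = 4t^3
  ∫ 2t dt = t^2
  ∫ 3 dt = 3t
F(t) = 4t^3 + t^2 + 3t + C


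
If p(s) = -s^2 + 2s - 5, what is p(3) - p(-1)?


p(3) = -8
p(-1) = -8
p(3) - p(-1) = -8 + 8 = 0


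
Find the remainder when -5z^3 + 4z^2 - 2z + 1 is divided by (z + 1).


By the Remainder Theorem, the remainder equals p(-1):
  -5*(-1)^3 = 5
  4*(-1)^2 = 4
  -2*(-1)^1 = 2
  constant: 1
Sum: 5 + 4 + 2 + 1 = 12


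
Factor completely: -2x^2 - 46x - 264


Roots satisfy r1 + r2 = -b/a = -23 and r1*r2 = c/a = 132.
So r1 = -12, r2 = -11.
-2x^2 - 46x - 264 = -2(x - r1)(x - r2) = -2(x + 12)(x + 11)


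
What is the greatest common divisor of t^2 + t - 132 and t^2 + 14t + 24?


Factor each:
  t^2 + t - 132 = (t + 12)(t - 11)
  t^2 + 14t + 24 = (t + 12)(t + 2)
Common monic factor: t + 12


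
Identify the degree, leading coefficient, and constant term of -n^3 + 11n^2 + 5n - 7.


Highest power of n is 3, with coefficient -1. Constant term is -7.
Degree = 3, leading coefficient = -1, constant term = -7


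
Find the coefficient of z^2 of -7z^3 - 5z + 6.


Read off the coefficient of z^2: 0


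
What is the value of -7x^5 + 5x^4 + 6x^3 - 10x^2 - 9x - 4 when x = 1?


Using direct substitution:
  -7 * (1)^5 = -7
  5 * (1)^4 = 5
  6 * (1)^3 = 6
  -10 * (1)^2 = -10
  -9 * (1)^1 = -9
  constant: -4
Sum = -7 + 5 + 6 - 10 - 9 - 4 = -19


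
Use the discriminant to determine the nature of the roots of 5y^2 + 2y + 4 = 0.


D = b^2 - 4ac = (2)^2 - 4(5)(4) = 4 - 80 = -76
Since D < 0: two complex conjugate roots (no real roots)


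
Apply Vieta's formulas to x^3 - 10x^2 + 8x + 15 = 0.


Monic cubic x^3+bx^2+cx+d=0: sum=-b, pairwise sum=c, product=-d.
b=-10, c=8, d=15
r1+r2+r3 = 10
r1r2+r1r3+r2r3 = 8
r1r2r3 = -15


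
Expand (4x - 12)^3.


Expand (4x - 12)^3 by repeated multiplication:
  (4x - 12)^2 = 16x^2 - 96x + 144
= 64x^3 - 576x^2 + 1728x - 1728


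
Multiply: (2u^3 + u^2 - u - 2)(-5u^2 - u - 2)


Distribute each term of the first polynomial:
  (2u^3)(-5u^2 - u - 2) = -10u^5 - 2u^4 - 4u^3
  (u^2)(-5u^2 - u - 2) = -5u^4 - u^3 - 2u^2
  (-u)(-5u^2 - u - 2) = 5u^3 + u^2 + 2u
  (-2)(-5u^2 - u - 2) = 10u^2 + 2u + 4
Sum: -10u^5 - 7u^4 + 9u^2 + 4u + 4


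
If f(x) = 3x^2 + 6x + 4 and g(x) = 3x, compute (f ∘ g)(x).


Substitute g(x) into f:
f(g(x)) = 3*(3x)^2 + 6*(3x) + 4
(3x)^2 = 9x^2
Expand and combine: 27x^2 + 18x + 4


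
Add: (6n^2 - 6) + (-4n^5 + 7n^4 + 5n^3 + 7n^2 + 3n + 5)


Align terms by degree and add:
  6n^2 - 6
  -4n^5 + 7n^4 + 5n^3 + 7n^2 + 3n + 5
= -4n^5 + 7n^4 + 5n^3 + 13n^2 + 3n - 1


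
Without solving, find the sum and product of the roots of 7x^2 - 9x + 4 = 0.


For ax^2+bx+c=0: sum = -b/a, product = c/a.
a=7, b=-9, c=4
Sum = -(-9)/7 = 9/7
Product = (4)/7 = 4/7


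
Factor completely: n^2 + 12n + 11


Roots satisfy r1 + r2 = -b/a = -12 and r1*r2 = c/a = 11.
So r1 = -1, r2 = -11.
n^2 + 12n + 11 = (n - r1)(n - r2) = (n + 1)(n + 11)


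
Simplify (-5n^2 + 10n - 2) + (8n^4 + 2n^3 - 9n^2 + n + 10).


Align terms by degree and add:
  -5n^2 + 10n - 2
+ 8n^4 + 2n^3 - 9n^2 + n + 10
= 8n^4 + 2n^3 - 14n^2 + 11n + 8


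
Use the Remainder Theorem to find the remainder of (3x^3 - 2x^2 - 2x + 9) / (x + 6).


By the Remainder Theorem, the remainder equals p(-6):
  3*(-6)^3 = -648
  -2*(-6)^2 = -72
  -2*(-6)^1 = 12
  constant: 9
Sum: -648 - 72 + 12 + 9 = -699


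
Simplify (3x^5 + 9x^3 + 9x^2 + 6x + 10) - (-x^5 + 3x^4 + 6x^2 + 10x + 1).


Distribute the minus sign:
  (3x^5 + 9x^3 + 9x^2 + 6x + 10)
- (-x^5 + 3x^4 + 6x^2 + 10x + 1)
Negate second polynomial: x^5 - 3x^4 - 6x^2 - 10x - 1
Add: 4x^5 - 3x^4 + 9x^3 + 3x^2 - 4x + 9


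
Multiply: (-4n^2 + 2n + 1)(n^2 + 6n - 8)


Distribute each term of the first polynomial:
  (-4n^2)(n^2 + 6n - 8) = -4n^4 - 24n^3 + 32n^2
  (2n)(n^2 + 6n - 8) = 2n^3 + 12n^2 - 16n
  (1)(n^2 + 6n - 8) = n^2 + 6n - 8
Sum: -4n^4 - 22n^3 + 45n^2 - 10n - 8


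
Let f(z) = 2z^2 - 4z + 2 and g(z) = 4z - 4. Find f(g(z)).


Substitute g(z) into f:
f(g(z)) = 2*(4z - 4)^2 + (-4)*(4z - 4) + 2
(4z - 4)^2 = 16z^2 - 32z + 16
Expand and combine: 32z^2 - 80z + 50


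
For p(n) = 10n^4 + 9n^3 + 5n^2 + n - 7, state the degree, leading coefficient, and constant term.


Highest power of n is 4, with coefficient 10. Constant term is -7.
Degree = 4, leading coefficient = 10, constant term = -7


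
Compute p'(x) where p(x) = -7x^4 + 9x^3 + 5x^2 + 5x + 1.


Apply the power rule term by term:
  d/dx(-7x^4) = -28x^3
  d/dx(9x^3) = 27x^2
  d/dx(5x^2) = 10x
  d/dx(5x) = 5
  d/dx(1) = 0
p'(x) = -28x^3 + 27x^2 + 10x + 5


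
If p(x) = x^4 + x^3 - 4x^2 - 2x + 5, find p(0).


Using direct substitution:
  1 * (0)^4 = 0
  1 * (0)^3 = 0
  -4 * (0)^2 = 0
  -2 * (0)^1 = 0
  constant: 5
Sum = 0 + 0 + 0 + 0 + 5 = 5


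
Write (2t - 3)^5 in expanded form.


Expand (2t - 3)^5 by repeated multiplication:
  (2t - 3)^2 = 4t^2 - 12t + 9
  (2t - 3)^3 = 8t^3 - 36t^2 + 54t - 27
  (2t - 3)^4 = 16t^4 - 96t^3 + 216t^2 - 216t + 81
= 32t^5 - 240t^4 + 720t^3 - 1080t^2 + 810t - 243


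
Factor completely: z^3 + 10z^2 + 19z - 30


Try integer roots (divisors of -30). z=1: p(1)=0.
Divide out (z - 1): quotient is z^2 + 11z + 30.
Factor the quadratic: (z + 5)(z + 6)
Result: (z - 1)(z + 5)(z + 6)


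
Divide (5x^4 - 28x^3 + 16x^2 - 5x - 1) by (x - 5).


(5x^4 - 28x^3 + 16x^2 - 5x - 1) / (x - 5)
Step 1: 5x^3 * (x - 5) = 5x^4 - 25x^3; subtract.
Step 2: -3x^2 * (x - 5) = -3x^3 + 15x^2; subtract.
Step 3: x * (x - 5) = x^2 - 5x; subtract.
Step 4: 0 * (x - 5) = 0; subtract.
Quotient: 5x^3 - 3x^2 + x, Remainder: -1


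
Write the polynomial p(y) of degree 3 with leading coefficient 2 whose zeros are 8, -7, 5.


p(y) = 2(y - 8)(y + 7)(y - 5)
Expand: 2y^3 - 12y^2 - 102y + 560


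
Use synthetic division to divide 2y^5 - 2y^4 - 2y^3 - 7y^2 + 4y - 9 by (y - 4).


Synthetic division with c = 4. Coefficients: 2, -2, -2, -7, 4, -9
Bring down 2.
  2 * 4 = 8; 8 - 2 = 6
  6 * 4 = 24; 24 - 2 = 22
  22 * 4 = 88; 88 - 7 = 81
  81 * 4 = 324; 324 + 4 = 328
  328 * 4 = 1312; 1312 - 9 = 1303
Quotient: 2y^4 + 6y^3 + 22y^2 + 81y + 328, Remainder: 1303


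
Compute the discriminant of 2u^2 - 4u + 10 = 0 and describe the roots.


D = b^2 - 4ac = (-4)^2 - 4(2)(10) = 16 - 80 = -64
Since D < 0: two complex conjugate roots (no real roots)


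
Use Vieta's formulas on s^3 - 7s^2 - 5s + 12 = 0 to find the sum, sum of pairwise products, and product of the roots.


Monic cubic s^3+bs^2+cs+d=0: sum=-b, pairwise sum=c, product=-d.
b=-7, c=-5, d=12
r1+r2+r3 = 7
r1r2+r1r3+r2r3 = -5
r1r2r3 = -12


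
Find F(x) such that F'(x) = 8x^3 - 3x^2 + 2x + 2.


Reverse power rule on each term:
  ∫ 8x^3 dx = 2x^4
  ∫ -3x^2 dx = -x^3
  ∫ 2x dx = x^2
  ∫ 2 dx = 2x
F(x) = 2x^4 - x^3 + x^2 + 2x + C


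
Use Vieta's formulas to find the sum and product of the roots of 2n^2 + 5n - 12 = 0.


For an^2+bn+c=0: sum = -b/a, product = c/a.
a=2, b=5, c=-12
Sum = -(5)/2 = -5/2
Product = (-12)/2 = -6


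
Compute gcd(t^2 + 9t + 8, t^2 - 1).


Factor each:
  t^2 + 9t + 8 = (t + 1)(t + 8)
  t^2 - 1 = (t + 1)(t - 1)
Common monic factor: t + 1


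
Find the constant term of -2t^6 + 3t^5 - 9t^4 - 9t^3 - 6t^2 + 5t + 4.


Read off the constant term: 4


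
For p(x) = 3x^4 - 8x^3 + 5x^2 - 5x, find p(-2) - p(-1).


p(-2) = 142
p(-1) = 21
p(-2) - p(-1) = 142 - 21 = 121


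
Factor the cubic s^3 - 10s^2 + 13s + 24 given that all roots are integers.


Try integer roots (divisors of 24). s=-1: p(-1)=0.
Divide out (s + 1): quotient is s^2 - 11s + 24.
Factor the quadratic: (s - 8)(s - 3)
Result: (s + 1)(s - 8)(s - 3)


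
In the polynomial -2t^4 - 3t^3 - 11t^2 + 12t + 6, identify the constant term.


Read off the constant term: 6


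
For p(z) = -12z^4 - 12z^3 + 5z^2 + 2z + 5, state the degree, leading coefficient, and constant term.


Highest power of z is 4, with coefficient -12. Constant term is 5.
Degree = 4, leading coefficient = -12, constant term = 5


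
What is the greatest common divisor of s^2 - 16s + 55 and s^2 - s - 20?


Factor each:
  s^2 - 16s + 55 = (s - 5)(s - 11)
  s^2 - s - 20 = (s - 5)(s + 4)
Common monic factor: s - 5


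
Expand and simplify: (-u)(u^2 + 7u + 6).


Distribute each term of the first polynomial:
  (-u)(u^2 + 7u + 6) = -u^3 - 7u^2 - 6u
Sum: -u^3 - 7u^2 - 6u


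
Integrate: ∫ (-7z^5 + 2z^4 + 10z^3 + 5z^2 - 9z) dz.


Reverse power rule on each term:
  ∫ -7z^5 dz = -(7/6)z^6
  ∫ 2z^4 dz = (2/5)z^5
  ∫ 10z^3 dz = (5/2)z^4
  ∫ 5z^2 dz = (5/3)z^3
  ∫ -9z dz = -(9/2)z^2
F(z) = -(7/6)z^6 + (2/5)z^5 + (5/2)z^4 + (5/3)z^3 - (9/2)z^2 + C


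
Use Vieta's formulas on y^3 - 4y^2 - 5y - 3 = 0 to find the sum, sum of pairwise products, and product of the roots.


Monic cubic y^3+by^2+cy+d=0: sum=-b, pairwise sum=c, product=-d.
b=-4, c=-5, d=-3
r1+r2+r3 = 4
r1r2+r1r3+r2r3 = -5
r1r2r3 = 3


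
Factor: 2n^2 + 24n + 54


Roots satisfy r1 + r2 = -b/a = -12 and r1*r2 = c/a = 27.
So r1 = -3, r2 = -9.
2n^2 + 24n + 54 = 2(n - r1)(n - r2) = 2(n + 3)(n + 9)


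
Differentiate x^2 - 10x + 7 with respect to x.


Apply the power rule term by term:
  d/dx(x^2) = 2x
  d/dx(-10x) = -10
  d/dx(7) = 0
p'(x) = 2x - 10


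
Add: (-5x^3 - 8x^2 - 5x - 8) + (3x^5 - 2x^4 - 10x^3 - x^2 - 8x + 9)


Align terms by degree and add:
  -5x^3 - 8x^2 - 5x - 8
+ 3x^5 - 2x^4 - 10x^3 - x^2 - 8x + 9
= 3x^5 - 2x^4 - 15x^3 - 9x^2 - 13x + 1


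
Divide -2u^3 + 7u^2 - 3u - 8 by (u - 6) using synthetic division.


Synthetic division with c = 6. Coefficients: -2, 7, -3, -8
Bring down -2.
  -2 * 6 = -12; -12 + 7 = -5
  -5 * 6 = -30; -30 - 3 = -33
  -33 * 6 = -198; -198 - 8 = -206
Quotient: -2u^2 - 5u - 33, Remainder: -206


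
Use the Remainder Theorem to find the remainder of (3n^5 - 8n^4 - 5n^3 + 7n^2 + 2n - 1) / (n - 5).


By the Remainder Theorem, the remainder equals p(5):
  3*(5)^5 = 9375
  -8*(5)^4 = -5000
  -5*(5)^3 = -625
  7*(5)^2 = 175
  2*(5)^1 = 10
  constant: -1
Sum: 9375 - 5000 - 625 + 175 + 10 - 1 = 3934


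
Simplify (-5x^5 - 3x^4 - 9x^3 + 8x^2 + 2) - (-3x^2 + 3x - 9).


Distribute the minus sign:
  (-5x^5 - 3x^4 - 9x^3 + 8x^2 + 2)
- (-3x^2 + 3x - 9)
Negate second polynomial: 3x^2 - 3x + 9
Add: -5x^5 - 3x^4 - 9x^3 + 11x^2 - 3x + 11


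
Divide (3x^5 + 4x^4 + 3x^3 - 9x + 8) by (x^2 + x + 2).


(3x^5 + 4x^4 + 3x^3 - 9x + 8) / (x^2 + x + 2)
Step 1: 3x^3 * (x^2 + x + 2) = 3x^5 + 3x^4 + 6x^3; subtract.
Step 2: x^2 * (x^2 + x + 2) = x^4 + x^3 + 2x^2; subtract.
Step 3: -4x * (x^2 + x + 2) = -4x^3 - 4x^2 - 8x; subtract.
Step 4: 2 * (x^2 + x + 2) = 2x^2 + 2x + 4; subtract.
Quotient: 3x^3 + x^2 - 4x + 2, Remainder: -3x + 4


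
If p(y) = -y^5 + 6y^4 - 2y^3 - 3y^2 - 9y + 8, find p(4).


Using direct substitution:
  -1 * (4)^5 = -1024
  6 * (4)^4 = 1536
  -2 * (4)^3 = -128
  -3 * (4)^2 = -48
  -9 * (4)^1 = -36
  constant: 8
Sum = -1024 + 1536 - 128 - 48 - 36 + 8 = 308


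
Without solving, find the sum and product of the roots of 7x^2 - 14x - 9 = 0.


For ax^2+bx+c=0: sum = -b/a, product = c/a.
a=7, b=-14, c=-9
Sum = -(-14)/7 = 2
Product = (-9)/7 = -9/7


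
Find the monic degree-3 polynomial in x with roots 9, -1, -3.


p(x) = (x - 9)(x + 1)(x + 3)
Expand: x^3 - 5x^2 - 33x - 27


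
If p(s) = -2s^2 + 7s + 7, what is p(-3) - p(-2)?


p(-3) = -32
p(-2) = -15
p(-3) - p(-2) = -32 + 15 = -17


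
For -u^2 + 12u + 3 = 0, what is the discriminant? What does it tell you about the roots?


D = b^2 - 4ac = (12)^2 - 4(-1)(3) = 144 + 12 = 156
Since D > 0: two distinct irrational roots


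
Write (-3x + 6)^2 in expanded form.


Expand (-3x + 6)^2 by repeated multiplication:
= 9x^2 - 36x + 36


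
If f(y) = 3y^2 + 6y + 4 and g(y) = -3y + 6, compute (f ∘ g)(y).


Substitute g(y) into f:
f(g(y)) = 3*(-3y + 6)^2 + 6*(-3y + 6) + 4
(-3y + 6)^2 = 9y^2 - 36y + 36
Expand and combine: 27y^2 - 126y + 148


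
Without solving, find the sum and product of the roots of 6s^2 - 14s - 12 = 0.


For as^2+bs+c=0: sum = -b/a, product = c/a.
a=6, b=-14, c=-12
Sum = -(-14)/6 = 7/3
Product = (-12)/6 = -2


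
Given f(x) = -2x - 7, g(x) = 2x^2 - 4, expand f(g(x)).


Substitute g(x) into f:
f(g(x)) = -2*(2x^2 - 4) + (-7)
Expand and combine: -4x^2 + 1


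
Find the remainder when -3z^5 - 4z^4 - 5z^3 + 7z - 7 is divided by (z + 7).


By the Remainder Theorem, the remainder equals p(-7):
  -3*(-7)^5 = 50421
  -4*(-7)^4 = -9604
  -5*(-7)^3 = 1715
  0*(-7)^2 = 0
  7*(-7)^1 = -49
  constant: -7
Sum: 50421 - 9604 + 1715 + 0 - 49 - 7 = 42476


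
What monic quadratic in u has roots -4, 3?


p(u) = (u + 4)(u - 3)
Expand: u^2 + u - 12


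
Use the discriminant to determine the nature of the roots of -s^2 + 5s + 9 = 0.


D = b^2 - 4ac = (5)^2 - 4(-1)(9) = 25 + 36 = 61
Since D > 0: two distinct irrational roots


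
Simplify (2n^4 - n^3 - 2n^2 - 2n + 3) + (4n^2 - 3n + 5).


Align terms by degree and add:
  2n^4 - n^3 - 2n^2 - 2n + 3
+ 4n^2 - 3n + 5
= 2n^4 - n^3 + 2n^2 - 5n + 8


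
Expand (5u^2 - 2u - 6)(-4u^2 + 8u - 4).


Distribute each term of the first polynomial:
  (5u^2)(-4u^2 + 8u - 4) = -20u^4 + 40u^3 - 20u^2
  (-2u)(-4u^2 + 8u - 4) = 8u^3 - 16u^2 + 8u
  (-6)(-4u^2 + 8u - 4) = 24u^2 - 48u + 24
Sum: -20u^4 + 48u^3 - 12u^2 - 40u + 24


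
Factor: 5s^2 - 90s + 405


Roots satisfy r1 + r2 = -b/a = 18 and r1*r2 = c/a = 81.
So r1 = 9, r2 = 9.
5s^2 - 90s + 405 = 5(s - r1)(s - r2) = 5(s - 9)(s - 9)


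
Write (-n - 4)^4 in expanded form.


Expand (-n - 4)^4 by repeated multiplication:
  (-n - 4)^2 = n^2 + 8n + 16
  (-n - 4)^3 = -n^3 - 12n^2 - 48n - 64
= n^4 + 16n^3 + 96n^2 + 256n + 256


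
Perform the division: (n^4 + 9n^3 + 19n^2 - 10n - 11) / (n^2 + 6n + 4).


(n^4 + 9n^3 + 19n^2 - 10n - 11) / (n^2 + 6n + 4)
Step 1: n^2 * (n^2 + 6n + 4) = n^4 + 6n^3 + 4n^2; subtract.
Step 2: 3n * (n^2 + 6n + 4) = 3n^3 + 18n^2 + 12n; subtract.
Step 3: -3 * (n^2 + 6n + 4) = -3n^2 - 18n - 12; subtract.
Quotient: n^2 + 3n - 3, Remainder: -4n + 1


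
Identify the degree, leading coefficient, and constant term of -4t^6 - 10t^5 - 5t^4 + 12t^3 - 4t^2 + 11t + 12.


Highest power of t is 6, with coefficient -4. Constant term is 12.
Degree = 6, leading coefficient = -4, constant term = 12


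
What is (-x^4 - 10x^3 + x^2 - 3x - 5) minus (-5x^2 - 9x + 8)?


Distribute the minus sign:
  (-x^4 - 10x^3 + x^2 - 3x - 5)
- (-5x^2 - 9x + 8)
Negate second polynomial: 5x^2 + 9x - 8
Add: -x^4 - 10x^3 + 6x^2 + 6x - 13


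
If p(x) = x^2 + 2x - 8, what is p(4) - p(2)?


p(4) = 16
p(2) = 0
p(4) - p(2) = 16 = 16


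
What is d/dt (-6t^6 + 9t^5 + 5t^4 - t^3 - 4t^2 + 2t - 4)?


Apply the power rule term by term:
  d/dt(-6t^6) = -36t^5
  d/dt(9t^5) = 45t^4
  d/dt(5t^4) = 20t^3
  d/dt(-t^3) = -3t^2
  d/dt(-4t^2) = -8t
  d/dt(2t) = 2
  d/dt(-4) = 0
p'(t) = -36t^5 + 45t^4 + 20t^3 - 3t^2 - 8t + 2


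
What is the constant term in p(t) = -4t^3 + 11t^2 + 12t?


Read off the constant term: 0


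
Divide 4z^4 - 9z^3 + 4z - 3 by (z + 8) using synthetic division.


Synthetic division with c = -8. Coefficients: 4, -9, 0, 4, -3
Bring down 4.
  4 * -8 = -32; -32 - 9 = -41
  -41 * -8 = 328; 328 + 0 = 328
  328 * -8 = -2624; -2624 + 4 = -2620
  -2620 * -8 = 20960; 20960 - 3 = 20957
Quotient: 4z^3 - 41z^2 + 328z - 2620, Remainder: 20957


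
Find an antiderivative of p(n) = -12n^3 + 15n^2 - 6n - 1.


Reverse power rule on each term:
  ∫ -12n^3 dn = -3n^4
  ∫ 15n^2 dn = 5n^3
  ∫ -6n dn = -3n^2
  ∫ -1 dn = -n
F(n) = -3n^4 + 5n^3 - 3n^2 - n + C


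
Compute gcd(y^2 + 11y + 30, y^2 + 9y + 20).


Factor each:
  y^2 + 11y + 30 = (y + 5)(y + 6)
  y^2 + 9y + 20 = (y + 5)(y + 4)
Common monic factor: y + 5


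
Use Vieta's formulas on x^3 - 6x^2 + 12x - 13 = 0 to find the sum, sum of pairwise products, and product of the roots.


Monic cubic x^3+bx^2+cx+d=0: sum=-b, pairwise sum=c, product=-d.
b=-6, c=12, d=-13
r1+r2+r3 = 6
r1r2+r1r3+r2r3 = 12
r1r2r3 = 13


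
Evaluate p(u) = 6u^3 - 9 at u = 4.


Using direct substitution:
  6 * (4)^3 = 384
  0 * (4)^2 = 0
  0 * (4)^1 = 0
  constant: -9
Sum = 384 + 0 + 0 - 9 = 375


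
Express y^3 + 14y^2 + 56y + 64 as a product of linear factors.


Try integer roots (divisors of 64). y=-8: p(-8)=0.
Divide out (y + 8): quotient is y^2 + 6y + 8.
Factor the quadratic: (y + 4)(y + 2)
Result: (y + 8)(y + 4)(y + 2)


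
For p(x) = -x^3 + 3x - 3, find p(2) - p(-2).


p(2) = -5
p(-2) = -1
p(2) - p(-2) = -5 + 1 = -4


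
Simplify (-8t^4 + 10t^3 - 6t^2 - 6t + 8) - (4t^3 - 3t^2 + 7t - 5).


Distribute the minus sign:
  (-8t^4 + 10t^3 - 6t^2 - 6t + 8)
- (4t^3 - 3t^2 + 7t - 5)
Negate second polynomial: -4t^3 + 3t^2 - 7t + 5
Add: -8t^4 + 6t^3 - 3t^2 - 13t + 13


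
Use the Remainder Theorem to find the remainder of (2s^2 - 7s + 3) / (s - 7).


By the Remainder Theorem, the remainder equals p(7):
  2*(7)^2 = 98
  -7*(7)^1 = -49
  constant: 3
Sum: 98 - 49 + 3 = 52


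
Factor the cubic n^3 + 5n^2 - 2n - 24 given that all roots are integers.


Try integer roots (divisors of -24). n=2: p(2)=0.
Divide out (n - 2): quotient is n^2 + 7n + 12.
Factor the quadratic: (n + 4)(n + 3)
Result: (n - 2)(n + 4)(n + 3)


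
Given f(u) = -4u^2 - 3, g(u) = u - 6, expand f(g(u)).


Substitute g(u) into f:
f(g(u)) = -4*(u - 6)^2 + (-3)
(u - 6)^2 = u^2 - 12u + 36
Expand and combine: -4u^2 + 48u - 147


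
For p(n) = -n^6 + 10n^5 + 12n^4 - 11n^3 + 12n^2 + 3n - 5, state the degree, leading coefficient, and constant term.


Highest power of n is 6, with coefficient -1. Constant term is -5.
Degree = 6, leading coefficient = -1, constant term = -5


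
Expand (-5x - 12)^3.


Expand (-5x - 12)^3 by repeated multiplication:
  (-5x - 12)^2 = 25x^2 + 120x + 144
= -125x^3 - 900x^2 - 2160x - 1728


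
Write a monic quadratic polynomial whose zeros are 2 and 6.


p(u) = (u - 2)(u - 6)
Expand: u^2 - 8u + 12


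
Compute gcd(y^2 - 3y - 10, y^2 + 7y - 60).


Factor each:
  y^2 - 3y - 10 = (y - 5)(y + 2)
  y^2 + 7y - 60 = (y - 5)(y + 12)
Common monic factor: y - 5


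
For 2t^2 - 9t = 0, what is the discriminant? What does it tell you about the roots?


D = b^2 - 4ac = (-9)^2 - 4(2)(0) = 81 = 81
Since D > 0: two distinct rational roots


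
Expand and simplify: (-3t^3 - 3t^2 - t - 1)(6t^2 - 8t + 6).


Distribute each term of the first polynomial:
  (-3t^3)(6t^2 - 8t + 6) = -18t^5 + 24t^4 - 18t^3
  (-3t^2)(6t^2 - 8t + 6) = -18t^4 + 24t^3 - 18t^2
  (-t)(6t^2 - 8t + 6) = -6t^3 + 8t^2 - 6t
  (-1)(6t^2 - 8t + 6) = -6t^2 + 8t - 6
Sum: -18t^5 + 6t^4 - 16t^2 + 2t - 6


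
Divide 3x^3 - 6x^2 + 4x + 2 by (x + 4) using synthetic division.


Synthetic division with c = -4. Coefficients: 3, -6, 4, 2
Bring down 3.
  3 * -4 = -12; -12 - 6 = -18
  -18 * -4 = 72; 72 + 4 = 76
  76 * -4 = -304; -304 + 2 = -302
Quotient: 3x^2 - 18x + 76, Remainder: -302


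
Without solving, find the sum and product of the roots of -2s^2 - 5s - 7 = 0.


For as^2+bs+c=0: sum = -b/a, product = c/a.
a=-2, b=-5, c=-7
Sum = -(-5)/-2 = -5/2
Product = (-7)/-2 = 7/2


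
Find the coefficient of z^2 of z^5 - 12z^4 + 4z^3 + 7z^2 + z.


Read off the coefficient of z^2: 7


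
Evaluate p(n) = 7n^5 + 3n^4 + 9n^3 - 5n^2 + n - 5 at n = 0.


Using direct substitution:
  7 * (0)^5 = 0
  3 * (0)^4 = 0
  9 * (0)^3 = 0
  -5 * (0)^2 = 0
  1 * (0)^1 = 0
  constant: -5
Sum = 0 + 0 + 0 + 0 + 0 - 5 = -5


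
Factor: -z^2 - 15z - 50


Roots satisfy r1 + r2 = -b/a = -15 and r1*r2 = c/a = 50.
So r1 = -10, r2 = -5.
-z^2 - 15z - 50 = -(z - r1)(z - r2) = -(z + 10)(z + 5)


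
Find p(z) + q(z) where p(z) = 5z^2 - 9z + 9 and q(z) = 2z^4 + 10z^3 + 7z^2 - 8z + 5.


Align terms by degree and add:
  5z^2 - 9z + 9
+ 2z^4 + 10z^3 + 7z^2 - 8z + 5
= 2z^4 + 10z^3 + 12z^2 - 17z + 14


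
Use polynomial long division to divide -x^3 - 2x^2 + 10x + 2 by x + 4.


(-x^3 - 2x^2 + 10x + 2) / (x + 4)
Step 1: -x^2 * (x + 4) = -x^3 - 4x^2; subtract.
Step 2: 2x * (x + 4) = 2x^2 + 8x; subtract.
Step 3: 2 * (x + 4) = 2x + 8; subtract.
Quotient: -x^2 + 2x + 2, Remainder: -6


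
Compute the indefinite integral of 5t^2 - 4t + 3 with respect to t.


Reverse power rule on each term:
  ∫ 5t^2 dt = (5/3)t^3
  ∫ -4t dt = -2t^2
  ∫ 3 dt = 3t
F(t) = (5/3)t^3 - 2t^2 + 3t + C


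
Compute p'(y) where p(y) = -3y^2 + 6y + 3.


Apply the power rule term by term:
  d/dy(-3y^2) = -6y
  d/dy(6y) = 6
  d/dy(3) = 0
p'(y) = -6y + 6


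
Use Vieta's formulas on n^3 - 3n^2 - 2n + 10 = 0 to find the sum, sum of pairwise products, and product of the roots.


Monic cubic n^3+bn^2+cn+d=0: sum=-b, pairwise sum=c, product=-d.
b=-3, c=-2, d=10
r1+r2+r3 = 3
r1r2+r1r3+r2r3 = -2
r1r2r3 = -10


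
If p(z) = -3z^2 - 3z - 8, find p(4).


Using direct substitution:
  -3 * (4)^2 = -48
  -3 * (4)^1 = -12
  constant: -8
Sum = -48 - 12 - 8 = -68


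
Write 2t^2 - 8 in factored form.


Roots satisfy r1 + r2 = -b/a = 0 and r1*r2 = c/a = -4.
So r1 = -2, r2 = 2.
2t^2 - 8 = 2(t - r1)(t - r2) = 2(t + 2)(t - 2)


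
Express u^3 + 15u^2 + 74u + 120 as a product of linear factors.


Try integer roots (divisors of 120). u=-5: p(-5)=0.
Divide out (u + 5): quotient is u^2 + 10u + 24.
Factor the quadratic: (u + 6)(u + 4)
Result: (u + 5)(u + 6)(u + 4)


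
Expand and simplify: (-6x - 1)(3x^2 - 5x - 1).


Distribute each term of the first polynomial:
  (-6x)(3x^2 - 5x - 1) = -18x^3 + 30x^2 + 6x
  (-1)(3x^2 - 5x - 1) = -3x^2 + 5x + 1
Sum: -18x^3 + 27x^2 + 11x + 1


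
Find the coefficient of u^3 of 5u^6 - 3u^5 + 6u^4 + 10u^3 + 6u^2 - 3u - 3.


Read off the coefficient of u^3: 10


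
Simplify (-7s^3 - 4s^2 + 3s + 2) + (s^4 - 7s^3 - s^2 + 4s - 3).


Align terms by degree and add:
  -7s^3 - 4s^2 + 3s + 2
+ s^4 - 7s^3 - s^2 + 4s - 3
= s^4 - 14s^3 - 5s^2 + 7s - 1


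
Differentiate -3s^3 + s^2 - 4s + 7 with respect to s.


Apply the power rule term by term:
  d/ds(-3s^3) = -9s^2
  d/ds(s^2) = 2s
  d/ds(-4s) = -4
  d/ds(7) = 0
p'(s) = -9s^2 + 2s - 4


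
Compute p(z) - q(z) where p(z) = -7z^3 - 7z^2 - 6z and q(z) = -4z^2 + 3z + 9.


Distribute the minus sign:
  (-7z^3 - 7z^2 - 6z)
- (-4z^2 + 3z + 9)
Negate second polynomial: 4z^2 - 3z - 9
Add: -7z^3 - 3z^2 - 9z - 9


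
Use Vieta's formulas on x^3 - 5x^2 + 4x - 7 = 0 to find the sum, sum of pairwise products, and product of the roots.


Monic cubic x^3+bx^2+cx+d=0: sum=-b, pairwise sum=c, product=-d.
b=-5, c=4, d=-7
r1+r2+r3 = 5
r1r2+r1r3+r2r3 = 4
r1r2r3 = 7


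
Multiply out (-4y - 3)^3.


Expand (-4y - 3)^3 by repeated multiplication:
  (-4y - 3)^2 = 16y^2 + 24y + 9
= -64y^3 - 144y^2 - 108y - 27


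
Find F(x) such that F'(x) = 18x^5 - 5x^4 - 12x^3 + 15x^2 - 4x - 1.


Reverse power rule on each term:
  ∫ 18x^5 dx = 3x^6
  ∫ -5x^4 dx = -x^5
  ∫ -12x^3 dx = -3x^4
  ∫ 15x^2 dx = 5x^3
  ∫ -4x dx = -2x^2
  ∫ -1 dx = -x
F(x) = 3x^6 - x^5 - 3x^4 + 5x^3 - 2x^2 - x + C


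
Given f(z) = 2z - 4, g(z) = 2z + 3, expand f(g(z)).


Substitute g(z) into f:
f(g(z)) = 2*(2z + 3) + (-4)
Expand and combine: 4z + 2


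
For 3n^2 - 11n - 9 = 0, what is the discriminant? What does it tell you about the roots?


D = b^2 - 4ac = (-11)^2 - 4(3)(-9) = 121 + 108 = 229
Since D > 0: two distinct irrational roots


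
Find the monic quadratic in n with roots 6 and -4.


p(n) = (n - 6)(n + 4)
Expand: n^2 - 2n - 24


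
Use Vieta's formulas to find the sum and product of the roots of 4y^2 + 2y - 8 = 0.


For ay^2+by+c=0: sum = -b/a, product = c/a.
a=4, b=2, c=-8
Sum = -(2)/4 = -1/2
Product = (-8)/4 = -2


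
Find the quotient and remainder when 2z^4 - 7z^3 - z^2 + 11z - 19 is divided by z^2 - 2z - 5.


(2z^4 - 7z^3 - z^2 + 11z - 19) / (z^2 - 2z - 5)
Step 1: 2z^2 * (z^2 - 2z - 5) = 2z^4 - 4z^3 - 10z^2; subtract.
Step 2: -3z * (z^2 - 2z - 5) = -3z^3 + 6z^2 + 15z; subtract.
Step 3: 3 * (z^2 - 2z - 5) = 3z^2 - 6z - 15; subtract.
Quotient: 2z^2 - 3z + 3, Remainder: 2z - 4


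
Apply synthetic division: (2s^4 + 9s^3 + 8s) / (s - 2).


Synthetic division with c = 2. Coefficients: 2, 9, 0, 8, 0
Bring down 2.
  2 * 2 = 4; 4 + 9 = 13
  13 * 2 = 26; 26 + 0 = 26
  26 * 2 = 52; 52 + 8 = 60
  60 * 2 = 120; 120 + 0 = 120
Quotient: 2s^3 + 13s^2 + 26s + 60, Remainder: 120


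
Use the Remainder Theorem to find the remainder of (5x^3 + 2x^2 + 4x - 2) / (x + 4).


By the Remainder Theorem, the remainder equals p(-4):
  5*(-4)^3 = -320
  2*(-4)^2 = 32
  4*(-4)^1 = -16
  constant: -2
Sum: -320 + 32 - 16 - 2 = -306


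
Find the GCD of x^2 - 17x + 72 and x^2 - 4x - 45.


Factor each:
  x^2 - 17x + 72 = (x - 9)(x - 8)
  x^2 - 4x - 45 = (x - 9)(x + 5)
Common monic factor: x - 9


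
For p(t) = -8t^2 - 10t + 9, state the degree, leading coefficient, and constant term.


Highest power of t is 2, with coefficient -8. Constant term is 9.
Degree = 2, leading coefficient = -8, constant term = 9


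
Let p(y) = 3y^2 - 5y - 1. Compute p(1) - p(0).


p(1) = -3
p(0) = -1
p(1) - p(0) = -3 + 1 = -2


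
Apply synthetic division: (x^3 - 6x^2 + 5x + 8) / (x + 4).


Synthetic division with c = -4. Coefficients: 1, -6, 5, 8
Bring down 1.
  1 * -4 = -4; -4 - 6 = -10
  -10 * -4 = 40; 40 + 5 = 45
  45 * -4 = -180; -180 + 8 = -172
Quotient: x^2 - 10x + 45, Remainder: -172


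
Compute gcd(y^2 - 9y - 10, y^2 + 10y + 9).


Factor each:
  y^2 - 9y - 10 = (y + 1)(y - 10)
  y^2 + 10y + 9 = (y + 1)(y + 9)
Common monic factor: y + 1


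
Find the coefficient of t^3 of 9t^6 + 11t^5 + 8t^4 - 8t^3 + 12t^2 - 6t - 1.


Read off the coefficient of t^3: -8


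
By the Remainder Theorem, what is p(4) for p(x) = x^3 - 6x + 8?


By the Remainder Theorem, the remainder equals p(4):
  1*(4)^3 = 64
  0*(4)^2 = 0
  -6*(4)^1 = -24
  constant: 8
Sum: 64 + 0 - 24 + 8 = 48


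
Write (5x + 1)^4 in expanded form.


Expand (5x + 1)^4 by repeated multiplication:
  (5x + 1)^2 = 25x^2 + 10x + 1
  (5x + 1)^3 = 125x^3 + 75x^2 + 15x + 1
= 625x^4 + 500x^3 + 150x^2 + 20x + 1


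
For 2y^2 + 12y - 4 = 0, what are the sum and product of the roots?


For ay^2+by+c=0: sum = -b/a, product = c/a.
a=2, b=12, c=-4
Sum = -(12)/2 = -6
Product = (-4)/2 = -2


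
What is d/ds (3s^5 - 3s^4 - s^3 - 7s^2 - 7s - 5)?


Apply the power rule term by term:
  d/ds(3s^5) = 15s^4
  d/ds(-3s^4) = -12s^3
  d/ds(-s^3) = -3s^2
  d/ds(-7s^2) = -14s
  d/ds(-7s) = -7
  d/ds(-5) = 0
p'(s) = 15s^4 - 12s^3 - 3s^2 - 14s - 7


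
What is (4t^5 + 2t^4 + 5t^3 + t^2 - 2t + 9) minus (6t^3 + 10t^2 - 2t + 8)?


Distribute the minus sign:
  (4t^5 + 2t^4 + 5t^3 + t^2 - 2t + 9)
- (6t^3 + 10t^2 - 2t + 8)
Negate second polynomial: -6t^3 - 10t^2 + 2t - 8
Add: 4t^5 + 2t^4 - t^3 - 9t^2 + 1


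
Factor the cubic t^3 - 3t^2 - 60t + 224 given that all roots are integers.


Try integer roots (divisors of 224). t=4: p(4)=0.
Divide out (t - 4): quotient is t^2 + t - 56.
Factor the quadratic: (t - 7)(t + 8)
Result: (t - 4)(t - 7)(t + 8)


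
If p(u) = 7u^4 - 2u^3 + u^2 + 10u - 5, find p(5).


Using direct substitution:
  7 * (5)^4 = 4375
  -2 * (5)^3 = -250
  1 * (5)^2 = 25
  10 * (5)^1 = 50
  constant: -5
Sum = 4375 - 250 + 25 + 50 - 5 = 4195


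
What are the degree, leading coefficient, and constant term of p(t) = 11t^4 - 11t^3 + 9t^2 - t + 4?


Highest power of t is 4, with coefficient 11. Constant term is 4.
Degree = 4, leading coefficient = 11, constant term = 4


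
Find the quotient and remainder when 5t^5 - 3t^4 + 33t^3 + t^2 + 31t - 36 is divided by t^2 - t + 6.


(5t^5 - 3t^4 + 33t^3 + t^2 + 31t - 36) / (t^2 - t + 6)
Step 1: 5t^3 * (t^2 - t + 6) = 5t^5 - 5t^4 + 30t^3; subtract.
Step 2: 2t^2 * (t^2 - t + 6) = 2t^4 - 2t^3 + 12t^2; subtract.
Step 3: 5t * (t^2 - t + 6) = 5t^3 - 5t^2 + 30t; subtract.
Step 4: -6 * (t^2 - t + 6) = -6t^2 + 6t - 36; subtract.
Quotient: 5t^3 + 2t^2 + 5t - 6, Remainder: -5t


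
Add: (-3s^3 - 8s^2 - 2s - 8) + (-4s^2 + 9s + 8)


Align terms by degree and add:
  -3s^3 - 8s^2 - 2s - 8
  -4s^2 + 9s + 8
= -3s^3 - 12s^2 + 7s


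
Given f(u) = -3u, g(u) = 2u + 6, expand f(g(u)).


Substitute g(u) into f:
f(g(u)) = -3*(2u + 6)
Expand and combine: -6u - 18


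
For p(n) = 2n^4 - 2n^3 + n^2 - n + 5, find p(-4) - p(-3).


p(-4) = 665
p(-3) = 233
p(-4) - p(-3) = 665 - 233 = 432


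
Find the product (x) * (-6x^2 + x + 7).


Distribute each term of the first polynomial:
  (x)(-6x^2 + x + 7) = -6x^3 + x^2 + 7x
Sum: -6x^3 + x^2 + 7x


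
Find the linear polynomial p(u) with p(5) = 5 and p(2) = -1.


p(u) = mu + b. Using p(5)=5, p(2)=-1:
m = (5 + 1)/(5 - 2) = 6/3 = 2
b = 5 - m*(5) = 5 - 10 = -5
p(u) = 2u - 5


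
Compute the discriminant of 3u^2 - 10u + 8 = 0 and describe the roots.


D = b^2 - 4ac = (-10)^2 - 4(3)(8) = 100 - 96 = 4
Since D > 0: two distinct rational roots


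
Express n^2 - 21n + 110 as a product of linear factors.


Roots satisfy r1 + r2 = -b/a = 21 and r1*r2 = c/a = 110.
So r1 = 10, r2 = 11.
n^2 - 21n + 110 = (n - r1)(n - r2) = (n - 10)(n - 11)


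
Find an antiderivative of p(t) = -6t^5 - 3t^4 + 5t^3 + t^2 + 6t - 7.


Reverse power rule on each term:
  ∫ -6t^5 dt = -t^6
  ∫ -3t^4 dt = -(3/5)t^5
  ∫ 5t^3 dt = (5/4)t^4
  ∫ t^2 dt = (1/3)t^3
  ∫ 6t dt = 3t^2
  ∫ -7 dt = -7t
F(t) = -t^6 - (3/5)t^5 + (5/4)t^4 + (1/3)t^3 + 3t^2 - 7t + C
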